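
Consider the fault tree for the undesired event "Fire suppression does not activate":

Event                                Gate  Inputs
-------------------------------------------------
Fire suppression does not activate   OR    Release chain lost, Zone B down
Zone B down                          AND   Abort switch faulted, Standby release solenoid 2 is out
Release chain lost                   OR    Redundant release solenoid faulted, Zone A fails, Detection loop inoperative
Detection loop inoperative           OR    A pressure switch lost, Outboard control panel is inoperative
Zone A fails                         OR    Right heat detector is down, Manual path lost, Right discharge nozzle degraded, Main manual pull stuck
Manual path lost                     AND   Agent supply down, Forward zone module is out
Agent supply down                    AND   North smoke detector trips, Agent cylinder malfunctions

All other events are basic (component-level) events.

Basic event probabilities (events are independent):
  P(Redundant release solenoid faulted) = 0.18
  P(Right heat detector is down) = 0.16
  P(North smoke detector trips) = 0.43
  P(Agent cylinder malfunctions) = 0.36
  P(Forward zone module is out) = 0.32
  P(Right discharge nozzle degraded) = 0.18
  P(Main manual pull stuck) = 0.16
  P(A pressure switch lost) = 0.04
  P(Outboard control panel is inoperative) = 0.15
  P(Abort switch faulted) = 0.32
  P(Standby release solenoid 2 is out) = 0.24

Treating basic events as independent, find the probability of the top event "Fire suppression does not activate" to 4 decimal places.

0.6603

P(Agent supply down) [AND] = 0.43 × 0.36 = 0.154800
P(Manual path lost) [AND] = 0.154800 × 0.32 = 0.049536
P(Zone A fails) [OR] = 1 − (1−0.16) × (1−0.049536) × (1−0.18) × (1−0.16) = 0.450069
P(Detection loop inoperative) [OR] = 1 − (1−0.04) × (1−0.15) = 0.184000
P(Release chain lost) [OR] = 1 − (1−0.18) × (1−0.450069) × (1−0.184000) = 0.632030
P(Zone B down) [AND] = 0.32 × 0.24 = 0.076800
P(Fire suppression does not activate) [OR] = 1 − (1−0.632030) × (1−0.076800) = 0.660290
Rounded to 4 decimal places: P(Fire suppression does not activate) ≈ 0.6603.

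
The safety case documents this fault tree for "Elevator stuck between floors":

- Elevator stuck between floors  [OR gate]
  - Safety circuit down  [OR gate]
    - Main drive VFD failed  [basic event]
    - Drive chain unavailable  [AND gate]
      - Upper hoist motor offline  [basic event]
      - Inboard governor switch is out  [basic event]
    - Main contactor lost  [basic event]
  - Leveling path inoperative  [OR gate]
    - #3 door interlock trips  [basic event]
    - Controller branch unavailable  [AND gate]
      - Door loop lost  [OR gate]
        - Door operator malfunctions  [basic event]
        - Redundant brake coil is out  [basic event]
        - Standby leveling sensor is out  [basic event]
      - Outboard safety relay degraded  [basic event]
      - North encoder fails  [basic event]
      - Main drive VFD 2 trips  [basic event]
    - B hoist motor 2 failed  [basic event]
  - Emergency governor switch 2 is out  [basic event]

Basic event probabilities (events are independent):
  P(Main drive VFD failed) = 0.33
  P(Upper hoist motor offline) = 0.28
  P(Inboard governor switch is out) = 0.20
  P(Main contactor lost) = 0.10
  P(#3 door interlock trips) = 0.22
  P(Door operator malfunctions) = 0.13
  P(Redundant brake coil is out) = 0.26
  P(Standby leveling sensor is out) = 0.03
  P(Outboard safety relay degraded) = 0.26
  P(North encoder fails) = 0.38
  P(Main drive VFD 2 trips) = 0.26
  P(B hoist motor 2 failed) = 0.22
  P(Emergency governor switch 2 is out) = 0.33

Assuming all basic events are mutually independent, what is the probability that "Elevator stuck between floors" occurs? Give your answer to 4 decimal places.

0.7702

P(Drive chain unavailable) [AND] = 0.28 × 0.20 = 0.056000
P(Safety circuit down) [OR] = 1 − (1−0.33) × (1−0.056000) × (1−0.10) = 0.430768
P(Door loop lost) [OR] = 1 − (1−0.13) × (1−0.26) × (1−0.03) = 0.375514
P(Controller branch unavailable) [AND] = 0.375514 × 0.26 × 0.38 × 0.26 = 0.009646
P(Leveling path inoperative) [OR] = 1 − (1−0.22) × (1−0.009646) × (1−0.22) = 0.397469
P(Elevator stuck between floors) [OR] = 1 − (1−0.430768) × (1−0.397469) × (1−0.33) = 0.770203
Rounded to 4 decimal places: P(Elevator stuck between floors) ≈ 0.7702.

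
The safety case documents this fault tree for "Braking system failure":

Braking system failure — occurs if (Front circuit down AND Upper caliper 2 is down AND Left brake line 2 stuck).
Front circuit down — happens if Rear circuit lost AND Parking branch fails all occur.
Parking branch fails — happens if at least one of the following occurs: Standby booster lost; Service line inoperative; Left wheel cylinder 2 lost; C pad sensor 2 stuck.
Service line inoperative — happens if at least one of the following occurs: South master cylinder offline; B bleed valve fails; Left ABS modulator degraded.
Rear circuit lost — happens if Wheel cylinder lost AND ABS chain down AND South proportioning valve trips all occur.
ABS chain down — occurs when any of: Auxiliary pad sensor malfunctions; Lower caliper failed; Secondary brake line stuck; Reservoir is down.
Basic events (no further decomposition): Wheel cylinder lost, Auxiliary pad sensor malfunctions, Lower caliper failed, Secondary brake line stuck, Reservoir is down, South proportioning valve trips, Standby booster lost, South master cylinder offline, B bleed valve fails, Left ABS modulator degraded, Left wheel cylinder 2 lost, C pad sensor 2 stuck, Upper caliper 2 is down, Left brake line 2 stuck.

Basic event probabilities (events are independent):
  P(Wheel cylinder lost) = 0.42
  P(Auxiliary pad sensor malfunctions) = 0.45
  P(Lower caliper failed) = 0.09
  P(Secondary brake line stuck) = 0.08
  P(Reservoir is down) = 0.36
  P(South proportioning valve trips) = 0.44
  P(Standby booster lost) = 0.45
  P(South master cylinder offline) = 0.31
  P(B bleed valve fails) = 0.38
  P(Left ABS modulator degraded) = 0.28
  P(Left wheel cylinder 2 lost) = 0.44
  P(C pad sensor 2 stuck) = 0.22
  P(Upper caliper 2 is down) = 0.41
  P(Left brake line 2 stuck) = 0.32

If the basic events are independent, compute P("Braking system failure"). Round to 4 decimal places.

P(ABS chain down) [OR] = 1 − (1−0.45) × (1−0.09) × (1−0.08) × (1−0.36) = 0.705306
P(Rear circuit lost) [AND] = 0.42 × 0.705306 × 0.44 = 0.130341
P(Service line inoperative) [OR] = 1 − (1−0.31) × (1−0.38) × (1−0.28) = 0.691984
P(Parking branch fails) [OR] = 1 − (1−0.45) × (1−0.691984) × (1−0.44) × (1−0.22) = 0.926002
P(Front circuit down) [AND] = 0.130341 × 0.926002 = 0.120696
P(Braking system failure) [AND] = 0.120696 × 0.41 × 0.32 = 0.015835
Rounded to 4 decimal places: P(Braking system failure) ≈ 0.0158.

0.0158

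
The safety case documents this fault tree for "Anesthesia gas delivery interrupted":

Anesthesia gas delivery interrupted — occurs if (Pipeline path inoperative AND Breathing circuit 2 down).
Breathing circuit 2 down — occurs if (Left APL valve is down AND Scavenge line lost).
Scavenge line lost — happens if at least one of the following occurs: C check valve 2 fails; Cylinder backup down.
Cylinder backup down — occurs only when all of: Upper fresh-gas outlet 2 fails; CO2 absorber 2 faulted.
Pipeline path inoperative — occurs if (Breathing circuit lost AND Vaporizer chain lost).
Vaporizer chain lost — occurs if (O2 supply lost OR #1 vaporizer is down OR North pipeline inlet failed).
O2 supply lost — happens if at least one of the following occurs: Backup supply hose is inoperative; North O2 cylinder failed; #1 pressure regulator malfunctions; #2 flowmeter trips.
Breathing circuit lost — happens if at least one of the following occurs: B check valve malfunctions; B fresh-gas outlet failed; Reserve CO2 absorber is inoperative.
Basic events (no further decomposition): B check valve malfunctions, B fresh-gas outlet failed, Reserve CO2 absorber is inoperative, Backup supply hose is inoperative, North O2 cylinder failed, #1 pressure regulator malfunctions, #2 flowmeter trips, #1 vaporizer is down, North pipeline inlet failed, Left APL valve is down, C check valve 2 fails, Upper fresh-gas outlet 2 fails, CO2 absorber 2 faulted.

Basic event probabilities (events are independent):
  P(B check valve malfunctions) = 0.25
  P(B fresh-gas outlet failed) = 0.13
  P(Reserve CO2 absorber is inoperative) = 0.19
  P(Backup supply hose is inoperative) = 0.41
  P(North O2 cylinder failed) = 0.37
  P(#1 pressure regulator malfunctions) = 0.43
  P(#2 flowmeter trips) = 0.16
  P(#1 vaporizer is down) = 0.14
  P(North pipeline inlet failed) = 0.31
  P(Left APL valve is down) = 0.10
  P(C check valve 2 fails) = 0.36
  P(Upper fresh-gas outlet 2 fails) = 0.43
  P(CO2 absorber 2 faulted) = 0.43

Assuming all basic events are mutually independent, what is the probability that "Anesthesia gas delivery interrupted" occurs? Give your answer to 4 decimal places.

P(Breathing circuit lost) [OR] = 1 − (1−0.25) × (1−0.13) × (1−0.19) = 0.471475
P(O2 supply lost) [OR] = 1 − (1−0.41) × (1−0.37) × (1−0.43) × (1−0.16) = 0.822030
P(Vaporizer chain lost) [OR] = 1 − (1−0.822030) × (1−0.14) × (1−0.31) = 0.894393
P(Pipeline path inoperative) [AND] = 0.471475 × 0.894393 = 0.421684
P(Cylinder backup down) [AND] = 0.43 × 0.43 = 0.184900
P(Scavenge line lost) [OR] = 1 − (1−0.36) × (1−0.184900) = 0.478336
P(Breathing circuit 2 down) [AND] = 0.10 × 0.478336 = 0.047834
P(Anesthesia gas delivery interrupted) [AND] = 0.421684 × 0.047834 = 0.020171
Rounded to 4 decimal places: P(Anesthesia gas delivery interrupted) ≈ 0.0202.

0.0202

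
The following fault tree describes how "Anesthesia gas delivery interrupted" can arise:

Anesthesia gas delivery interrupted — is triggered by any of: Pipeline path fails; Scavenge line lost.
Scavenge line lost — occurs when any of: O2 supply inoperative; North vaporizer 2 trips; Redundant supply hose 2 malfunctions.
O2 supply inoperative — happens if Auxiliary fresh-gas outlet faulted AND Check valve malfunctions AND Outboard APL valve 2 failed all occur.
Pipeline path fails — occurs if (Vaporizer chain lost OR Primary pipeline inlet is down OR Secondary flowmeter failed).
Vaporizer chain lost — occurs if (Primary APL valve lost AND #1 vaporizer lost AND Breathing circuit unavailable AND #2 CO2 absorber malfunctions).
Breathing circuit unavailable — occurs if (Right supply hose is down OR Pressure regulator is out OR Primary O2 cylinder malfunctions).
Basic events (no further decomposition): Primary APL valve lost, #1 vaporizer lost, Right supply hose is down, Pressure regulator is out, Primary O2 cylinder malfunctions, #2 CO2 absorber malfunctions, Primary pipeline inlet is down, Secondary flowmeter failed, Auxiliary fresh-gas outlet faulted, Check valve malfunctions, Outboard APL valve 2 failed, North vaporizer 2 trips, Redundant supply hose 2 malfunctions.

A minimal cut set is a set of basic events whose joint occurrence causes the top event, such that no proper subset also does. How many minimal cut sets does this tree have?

8

Breathing circuit unavailable [OR]: union of children's cut sets → 3 cut set(s).
Vaporizer chain lost [AND]: one cut set from each child combined → 1 × 1 × 3 × 1 = 3 cut set(s).
Pipeline path fails [OR]: union of children's cut sets → 5 cut set(s).
O2 supply inoperative [AND]: one cut set from each child combined → 1 × 1 × 1 = 1 cut set(s).
Scavenge line lost [OR]: union of children's cut sets → 3 cut set(s).
Anesthesia gas delivery interrupted [OR]: union of children's cut sets → 8 cut set(s).
Minimal cut sets: {#1 vaporizer lost, #2 CO2 absorber malfunctions, Primary APL valve lost, Right supply hose is down}; {#1 vaporizer lost, #2 CO2 absorber malfunctions, Pressure regulator is out, Primary APL valve lost}; {#1 vaporizer lost, #2 CO2 absorber malfunctions, Primary APL valve lost, Primary O2 cylinder malfunctions}; {Primary pipeline inlet is down}; {Secondary flowmeter failed}; {Auxiliary fresh-gas outlet faulted, Check valve malfunctions, Outboard APL valve 2 failed}; {North vaporizer 2 trips}; {Redundant supply hose 2 malfunctions}.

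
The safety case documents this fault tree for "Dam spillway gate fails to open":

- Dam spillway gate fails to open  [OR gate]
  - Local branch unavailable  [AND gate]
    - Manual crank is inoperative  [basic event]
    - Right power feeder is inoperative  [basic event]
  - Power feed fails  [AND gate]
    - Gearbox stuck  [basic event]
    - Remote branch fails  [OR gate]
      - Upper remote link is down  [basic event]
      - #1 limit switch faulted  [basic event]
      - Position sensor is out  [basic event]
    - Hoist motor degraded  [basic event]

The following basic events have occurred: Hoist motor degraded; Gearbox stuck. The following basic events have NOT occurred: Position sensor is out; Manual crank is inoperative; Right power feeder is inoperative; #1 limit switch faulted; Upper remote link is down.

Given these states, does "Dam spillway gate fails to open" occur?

Local branch unavailable [AND]: Manual crank is inoperative=not, Right power feeder is inoperative=not → not all inputs occur → does not occur.
Remote branch fails [OR]: Upper remote link is down=not, #1 limit switch faulted=not, Position sensor is out=not → no input occurs → does not occur.
Power feed fails [AND]: Gearbox stuck=occurs, Remote branch fails=not, Hoist motor degraded=occurs → not all inputs occur → does not occur.
Dam spillway gate fails to open [OR]: Local branch unavailable=not, Power feed fails=not → no input occurs → does not occur.

No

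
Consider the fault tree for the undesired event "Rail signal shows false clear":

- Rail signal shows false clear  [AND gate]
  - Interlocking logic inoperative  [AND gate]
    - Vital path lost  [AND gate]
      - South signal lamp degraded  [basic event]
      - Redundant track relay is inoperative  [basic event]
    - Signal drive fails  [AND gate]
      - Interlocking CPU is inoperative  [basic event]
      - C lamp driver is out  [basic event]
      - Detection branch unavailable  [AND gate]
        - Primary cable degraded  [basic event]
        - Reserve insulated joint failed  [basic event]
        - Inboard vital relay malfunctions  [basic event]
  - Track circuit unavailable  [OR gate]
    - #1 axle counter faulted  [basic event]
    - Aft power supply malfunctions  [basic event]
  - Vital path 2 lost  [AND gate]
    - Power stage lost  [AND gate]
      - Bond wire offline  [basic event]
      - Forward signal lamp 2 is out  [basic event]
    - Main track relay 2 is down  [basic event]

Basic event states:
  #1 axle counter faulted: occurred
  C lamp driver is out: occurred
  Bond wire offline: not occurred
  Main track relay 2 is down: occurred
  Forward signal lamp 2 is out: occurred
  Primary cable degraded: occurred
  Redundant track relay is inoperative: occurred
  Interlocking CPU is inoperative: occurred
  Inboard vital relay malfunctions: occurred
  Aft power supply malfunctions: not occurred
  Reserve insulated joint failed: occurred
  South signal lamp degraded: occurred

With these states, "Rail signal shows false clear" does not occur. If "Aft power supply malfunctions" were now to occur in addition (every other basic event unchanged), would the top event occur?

No

Counterfactual: set "Aft power supply malfunctions" to occurred.
Vital path lost [AND]: South signal lamp degraded=occurs, Redundant track relay is inoperative=occurs → all inputs occur → occurs.
Detection branch unavailable [AND]: Primary cable degraded=occurs, Reserve insulated joint failed=occurs, Inboard vital relay malfunctions=occurs → all inputs occur → occurs.
Signal drive fails [AND]: Interlocking CPU is inoperative=occurs, C lamp driver is out=occurs, Detection branch unavailable=occurs → all inputs occur → occurs.
Interlocking logic inoperative [AND]: Vital path lost=occurs, Signal drive fails=occurs → all inputs occur → occurs.
Track circuit unavailable [OR]: #1 axle counter faulted=occurs, Aft power supply malfunctions=occurs → at least one input occurs → occurs.
Power stage lost [AND]: Bond wire offline=not, Forward signal lamp 2 is out=occurs → not all inputs occur → does not occur.
Vital path 2 lost [AND]: Power stage lost=not, Main track relay 2 is down=occurs → not all inputs occur → does not occur.
Rail signal shows false clear [AND]: Interlocking logic inoperative=occurs, Track circuit unavailable=occurs, Vital path 2 lost=not → not all inputs occur → does not occur.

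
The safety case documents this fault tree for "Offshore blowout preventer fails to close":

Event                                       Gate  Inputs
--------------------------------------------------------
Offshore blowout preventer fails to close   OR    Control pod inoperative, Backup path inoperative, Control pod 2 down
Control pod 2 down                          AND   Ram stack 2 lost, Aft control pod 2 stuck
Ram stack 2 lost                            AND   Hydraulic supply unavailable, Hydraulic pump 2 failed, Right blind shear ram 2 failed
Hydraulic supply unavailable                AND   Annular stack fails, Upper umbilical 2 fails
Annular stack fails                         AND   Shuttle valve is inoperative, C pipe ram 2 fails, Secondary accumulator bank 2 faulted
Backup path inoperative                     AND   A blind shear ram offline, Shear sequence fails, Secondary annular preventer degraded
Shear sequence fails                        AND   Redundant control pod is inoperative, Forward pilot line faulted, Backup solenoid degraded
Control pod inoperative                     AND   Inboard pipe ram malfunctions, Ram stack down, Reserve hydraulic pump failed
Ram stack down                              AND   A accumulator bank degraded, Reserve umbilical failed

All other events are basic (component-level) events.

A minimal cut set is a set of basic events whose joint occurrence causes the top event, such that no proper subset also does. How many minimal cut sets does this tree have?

3

Ram stack down [AND]: one cut set from each child combined → 1 × 1 = 1 cut set(s).
Control pod inoperative [AND]: one cut set from each child combined → 1 × 1 × 1 = 1 cut set(s).
Shear sequence fails [AND]: one cut set from each child combined → 1 × 1 × 1 = 1 cut set(s).
Backup path inoperative [AND]: one cut set from each child combined → 1 × 1 × 1 = 1 cut set(s).
Annular stack fails [AND]: one cut set from each child combined → 1 × 1 × 1 = 1 cut set(s).
Hydraulic supply unavailable [AND]: one cut set from each child combined → 1 × 1 = 1 cut set(s).
Ram stack 2 lost [AND]: one cut set from each child combined → 1 × 1 × 1 = 1 cut set(s).
Control pod 2 down [AND]: one cut set from each child combined → 1 × 1 = 1 cut set(s).
Offshore blowout preventer fails to close [OR]: union of children's cut sets → 3 cut set(s).
Minimal cut sets: {A accumulator bank degraded, Inboard pipe ram malfunctions, Reserve hydraulic pump failed, Reserve umbilical failed}; {A blind shear ram offline, Backup solenoid degraded, Forward pilot line faulted, Redundant control pod is inoperative, Secondary annular preventer degraded}; {Aft control pod 2 stuck, C pipe ram 2 fails, Hydraulic pump 2 failed, Right blind shear ram 2 failed, Secondary accumulator bank 2 faulted, Shuttle valve is inoperative, Upper umbilical 2 fails}.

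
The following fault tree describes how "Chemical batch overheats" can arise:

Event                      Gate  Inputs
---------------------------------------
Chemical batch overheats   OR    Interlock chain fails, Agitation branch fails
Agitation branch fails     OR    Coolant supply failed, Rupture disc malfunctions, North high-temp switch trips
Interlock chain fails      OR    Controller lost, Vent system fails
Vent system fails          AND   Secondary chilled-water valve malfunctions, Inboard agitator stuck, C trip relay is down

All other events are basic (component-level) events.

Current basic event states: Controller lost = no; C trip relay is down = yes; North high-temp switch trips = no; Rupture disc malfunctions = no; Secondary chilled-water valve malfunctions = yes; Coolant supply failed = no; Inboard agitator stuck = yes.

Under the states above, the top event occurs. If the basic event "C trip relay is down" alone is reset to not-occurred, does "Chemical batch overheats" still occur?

Counterfactual: set "C trip relay is down" to not occurred.
Vent system fails [AND]: Secondary chilled-water valve malfunctions=occurs, Inboard agitator stuck=occurs, C trip relay is down=not → not all inputs occur → does not occur.
Interlock chain fails [OR]: Controller lost=not, Vent system fails=not → no input occurs → does not occur.
Agitation branch fails [OR]: Coolant supply failed=not, Rupture disc malfunctions=not, North high-temp switch trips=not → no input occurs → does not occur.
Chemical batch overheats [OR]: Interlock chain fails=not, Agitation branch fails=not → no input occurs → does not occur.

No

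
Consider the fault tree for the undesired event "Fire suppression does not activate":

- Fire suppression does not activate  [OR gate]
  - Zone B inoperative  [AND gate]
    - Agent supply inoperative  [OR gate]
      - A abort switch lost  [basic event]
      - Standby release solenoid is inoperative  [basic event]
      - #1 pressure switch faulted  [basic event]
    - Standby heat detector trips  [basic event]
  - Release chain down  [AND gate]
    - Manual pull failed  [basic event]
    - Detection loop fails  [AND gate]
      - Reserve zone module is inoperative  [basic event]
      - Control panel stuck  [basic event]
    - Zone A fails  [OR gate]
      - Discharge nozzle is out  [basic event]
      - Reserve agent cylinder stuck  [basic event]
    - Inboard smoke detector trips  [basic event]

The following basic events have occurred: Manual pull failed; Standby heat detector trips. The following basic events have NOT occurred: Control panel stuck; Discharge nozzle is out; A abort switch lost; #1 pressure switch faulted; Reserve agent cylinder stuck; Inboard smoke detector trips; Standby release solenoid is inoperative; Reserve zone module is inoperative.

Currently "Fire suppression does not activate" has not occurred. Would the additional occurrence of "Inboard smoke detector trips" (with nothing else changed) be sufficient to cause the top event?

No

Counterfactual: set "Inboard smoke detector trips" to occurred.
Agent supply inoperative [OR]: A abort switch lost=not, Standby release solenoid is inoperative=not, #1 pressure switch faulted=not → no input occurs → does not occur.
Zone B inoperative [AND]: Agent supply inoperative=not, Standby heat detector trips=occurs → not all inputs occur → does not occur.
Detection loop fails [AND]: Reserve zone module is inoperative=not, Control panel stuck=not → not all inputs occur → does not occur.
Zone A fails [OR]: Discharge nozzle is out=not, Reserve agent cylinder stuck=not → no input occurs → does not occur.
Release chain down [AND]: Manual pull failed=occurs, Detection loop fails=not, Zone A fails=not, Inboard smoke detector trips=occurs → not all inputs occur → does not occur.
Fire suppression does not activate [OR]: Zone B inoperative=not, Release chain down=not → no input occurs → does not occur.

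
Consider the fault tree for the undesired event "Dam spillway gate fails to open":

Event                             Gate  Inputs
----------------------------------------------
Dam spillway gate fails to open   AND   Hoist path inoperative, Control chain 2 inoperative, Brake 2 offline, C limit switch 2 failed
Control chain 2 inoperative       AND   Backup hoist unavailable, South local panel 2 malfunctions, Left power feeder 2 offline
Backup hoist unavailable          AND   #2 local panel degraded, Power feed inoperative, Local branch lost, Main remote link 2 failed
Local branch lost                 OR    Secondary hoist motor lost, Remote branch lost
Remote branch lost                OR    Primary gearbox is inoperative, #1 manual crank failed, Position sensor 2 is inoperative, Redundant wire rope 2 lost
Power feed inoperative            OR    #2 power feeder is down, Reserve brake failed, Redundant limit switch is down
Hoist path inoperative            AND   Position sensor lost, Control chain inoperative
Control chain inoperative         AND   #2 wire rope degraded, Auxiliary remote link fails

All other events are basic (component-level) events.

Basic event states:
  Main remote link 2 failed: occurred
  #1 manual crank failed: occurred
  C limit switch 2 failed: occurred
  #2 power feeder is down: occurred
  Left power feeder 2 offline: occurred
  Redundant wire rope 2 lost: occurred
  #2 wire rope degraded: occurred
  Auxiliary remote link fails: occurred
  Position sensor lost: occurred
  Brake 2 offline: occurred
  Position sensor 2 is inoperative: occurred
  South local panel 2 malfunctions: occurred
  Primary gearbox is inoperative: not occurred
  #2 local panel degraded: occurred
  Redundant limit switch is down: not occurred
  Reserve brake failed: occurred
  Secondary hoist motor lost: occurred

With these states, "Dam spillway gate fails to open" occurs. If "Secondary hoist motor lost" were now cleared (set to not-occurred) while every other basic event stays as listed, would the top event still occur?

Counterfactual: set "Secondary hoist motor lost" to not occurred.
Control chain inoperative [AND]: #2 wire rope degraded=occurs, Auxiliary remote link fails=occurs → all inputs occur → occurs.
Hoist path inoperative [AND]: Position sensor lost=occurs, Control chain inoperative=occurs → all inputs occur → occurs.
Power feed inoperative [OR]: #2 power feeder is down=occurs, Reserve brake failed=occurs, Redundant limit switch is down=not → at least one input occurs → occurs.
Remote branch lost [OR]: Primary gearbox is inoperative=not, #1 manual crank failed=occurs, Position sensor 2 is inoperative=occurs, Redundant wire rope 2 lost=occurs → at least one input occurs → occurs.
Local branch lost [OR]: Secondary hoist motor lost=not, Remote branch lost=occurs → at least one input occurs → occurs.
Backup hoist unavailable [AND]: #2 local panel degraded=occurs, Power feed inoperative=occurs, Local branch lost=occurs, Main remote link 2 failed=occurs → all inputs occur → occurs.
Control chain 2 inoperative [AND]: Backup hoist unavailable=occurs, South local panel 2 malfunctions=occurs, Left power feeder 2 offline=occurs → all inputs occur → occurs.
Dam spillway gate fails to open [AND]: Hoist path inoperative=occurs, Control chain 2 inoperative=occurs, Brake 2 offline=occurs, C limit switch 2 failed=occurs → all inputs occur → occurs.

Yes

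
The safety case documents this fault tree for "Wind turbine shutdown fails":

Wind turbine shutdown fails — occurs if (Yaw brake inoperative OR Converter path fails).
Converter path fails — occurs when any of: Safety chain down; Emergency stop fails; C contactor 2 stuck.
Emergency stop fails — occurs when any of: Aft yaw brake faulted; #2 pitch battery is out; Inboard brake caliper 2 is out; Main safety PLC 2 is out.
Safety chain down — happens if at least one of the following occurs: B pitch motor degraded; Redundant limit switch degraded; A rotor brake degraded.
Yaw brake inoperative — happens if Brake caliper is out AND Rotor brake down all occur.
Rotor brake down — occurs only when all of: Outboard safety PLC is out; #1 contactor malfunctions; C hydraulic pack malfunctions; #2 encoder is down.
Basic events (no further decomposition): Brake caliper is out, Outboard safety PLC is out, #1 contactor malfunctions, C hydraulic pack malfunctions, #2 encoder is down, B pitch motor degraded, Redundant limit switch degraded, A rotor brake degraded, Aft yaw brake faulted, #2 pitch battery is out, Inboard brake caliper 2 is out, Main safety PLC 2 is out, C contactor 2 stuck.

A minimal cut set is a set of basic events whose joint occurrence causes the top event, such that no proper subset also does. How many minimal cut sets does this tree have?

Rotor brake down [AND]: one cut set from each child combined → 1 × 1 × 1 × 1 = 1 cut set(s).
Yaw brake inoperative [AND]: one cut set from each child combined → 1 × 1 = 1 cut set(s).
Safety chain down [OR]: union of children's cut sets → 3 cut set(s).
Emergency stop fails [OR]: union of children's cut sets → 4 cut set(s).
Converter path fails [OR]: union of children's cut sets → 8 cut set(s).
Wind turbine shutdown fails [OR]: union of children's cut sets → 9 cut set(s).
Minimal cut sets: {#1 contactor malfunctions, #2 encoder is down, Brake caliper is out, C hydraulic pack malfunctions, Outboard safety PLC is out}; {B pitch motor degraded}; {Redundant limit switch degraded}; {A rotor brake degraded}; {Aft yaw brake faulted}; {#2 pitch battery is out}; {Inboard brake caliper 2 is out}; {Main safety PLC 2 is out}; {C contactor 2 stuck}.

9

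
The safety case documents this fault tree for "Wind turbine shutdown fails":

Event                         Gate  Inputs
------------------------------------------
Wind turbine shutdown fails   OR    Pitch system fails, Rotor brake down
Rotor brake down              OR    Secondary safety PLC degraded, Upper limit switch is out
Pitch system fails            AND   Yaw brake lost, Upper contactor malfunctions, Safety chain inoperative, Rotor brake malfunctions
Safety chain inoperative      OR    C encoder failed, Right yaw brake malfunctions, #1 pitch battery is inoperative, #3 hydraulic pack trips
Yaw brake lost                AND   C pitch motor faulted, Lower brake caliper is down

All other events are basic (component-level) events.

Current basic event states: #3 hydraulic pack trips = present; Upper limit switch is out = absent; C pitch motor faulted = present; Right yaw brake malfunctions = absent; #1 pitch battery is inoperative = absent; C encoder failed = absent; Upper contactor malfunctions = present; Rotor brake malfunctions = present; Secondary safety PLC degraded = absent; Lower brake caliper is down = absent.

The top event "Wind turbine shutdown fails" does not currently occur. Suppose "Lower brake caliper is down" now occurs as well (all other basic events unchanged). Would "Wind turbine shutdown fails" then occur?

Yes

Counterfactual: set "Lower brake caliper is down" to occurred.
Yaw brake lost [AND]: C pitch motor faulted=occurs, Lower brake caliper is down=occurs → all inputs occur → occurs.
Safety chain inoperative [OR]: C encoder failed=not, Right yaw brake malfunctions=not, #1 pitch battery is inoperative=not, #3 hydraulic pack trips=occurs → at least one input occurs → occurs.
Pitch system fails [AND]: Yaw brake lost=occurs, Upper contactor malfunctions=occurs, Safety chain inoperative=occurs, Rotor brake malfunctions=occurs → all inputs occur → occurs.
Rotor brake down [OR]: Secondary safety PLC degraded=not, Upper limit switch is out=not → no input occurs → does not occur.
Wind turbine shutdown fails [OR]: Pitch system fails=occurs, Rotor brake down=not → at least one input occurs → occurs.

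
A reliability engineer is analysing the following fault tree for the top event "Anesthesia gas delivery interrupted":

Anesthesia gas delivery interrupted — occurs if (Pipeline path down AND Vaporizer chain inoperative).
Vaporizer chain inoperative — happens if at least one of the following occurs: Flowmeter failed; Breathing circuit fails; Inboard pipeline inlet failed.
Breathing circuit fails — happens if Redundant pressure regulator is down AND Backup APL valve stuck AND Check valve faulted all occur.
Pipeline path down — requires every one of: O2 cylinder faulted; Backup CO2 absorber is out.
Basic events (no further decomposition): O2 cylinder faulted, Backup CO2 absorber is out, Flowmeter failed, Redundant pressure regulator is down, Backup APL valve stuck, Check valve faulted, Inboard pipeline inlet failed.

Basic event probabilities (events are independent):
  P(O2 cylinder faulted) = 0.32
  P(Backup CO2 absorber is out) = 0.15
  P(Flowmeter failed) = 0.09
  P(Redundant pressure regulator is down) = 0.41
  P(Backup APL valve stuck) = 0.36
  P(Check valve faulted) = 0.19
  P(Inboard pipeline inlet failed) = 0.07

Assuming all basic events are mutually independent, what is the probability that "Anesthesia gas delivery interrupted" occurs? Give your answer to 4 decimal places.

P(Pipeline path down) [AND] = 0.32 × 0.15 = 0.048000
P(Breathing circuit fails) [AND] = 0.41 × 0.36 × 0.19 = 0.028044
P(Vaporizer chain inoperative) [OR] = 1 − (1−0.09) × (1−0.028044) × (1−0.07) = 0.177434
P(Anesthesia gas delivery interrupted) [AND] = 0.048000 × 0.177434 = 0.008517
Rounded to 4 decimal places: P(Anesthesia gas delivery interrupted) ≈ 0.0085.

0.0085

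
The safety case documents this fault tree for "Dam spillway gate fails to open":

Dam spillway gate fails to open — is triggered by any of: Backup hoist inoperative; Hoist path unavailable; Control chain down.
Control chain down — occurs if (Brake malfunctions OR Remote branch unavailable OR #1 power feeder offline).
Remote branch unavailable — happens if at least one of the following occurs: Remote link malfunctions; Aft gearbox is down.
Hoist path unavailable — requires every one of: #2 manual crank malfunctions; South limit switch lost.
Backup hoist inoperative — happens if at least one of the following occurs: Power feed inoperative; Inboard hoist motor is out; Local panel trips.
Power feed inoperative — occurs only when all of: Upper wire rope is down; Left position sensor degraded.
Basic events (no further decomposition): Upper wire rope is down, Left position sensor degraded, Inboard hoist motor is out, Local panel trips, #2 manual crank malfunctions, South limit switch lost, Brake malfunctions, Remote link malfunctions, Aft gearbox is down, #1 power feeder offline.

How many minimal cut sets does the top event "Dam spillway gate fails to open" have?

Power feed inoperative [AND]: one cut set from each child combined → 1 × 1 = 1 cut set(s).
Backup hoist inoperative [OR]: union of children's cut sets → 3 cut set(s).
Hoist path unavailable [AND]: one cut set from each child combined → 1 × 1 = 1 cut set(s).
Remote branch unavailable [OR]: union of children's cut sets → 2 cut set(s).
Control chain down [OR]: union of children's cut sets → 4 cut set(s).
Dam spillway gate fails to open [OR]: union of children's cut sets → 8 cut set(s).
Minimal cut sets: {Left position sensor degraded, Upper wire rope is down}; {Inboard hoist motor is out}; {Local panel trips}; {#2 manual crank malfunctions, South limit switch lost}; {Brake malfunctions}; {Remote link malfunctions}; {Aft gearbox is down}; {#1 power feeder offline}.

8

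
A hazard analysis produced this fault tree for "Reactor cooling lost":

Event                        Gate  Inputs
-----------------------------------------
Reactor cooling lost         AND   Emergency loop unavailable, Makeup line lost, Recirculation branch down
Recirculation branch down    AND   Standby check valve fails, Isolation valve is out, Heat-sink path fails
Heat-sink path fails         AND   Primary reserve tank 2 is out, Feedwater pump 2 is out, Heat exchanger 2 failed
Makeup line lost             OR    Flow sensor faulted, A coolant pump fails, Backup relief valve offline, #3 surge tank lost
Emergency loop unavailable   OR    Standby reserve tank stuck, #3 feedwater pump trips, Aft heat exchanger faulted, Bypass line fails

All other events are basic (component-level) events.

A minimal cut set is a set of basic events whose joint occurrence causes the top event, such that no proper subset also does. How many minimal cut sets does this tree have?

16

Emergency loop unavailable [OR]: union of children's cut sets → 4 cut set(s).
Makeup line lost [OR]: union of children's cut sets → 4 cut set(s).
Heat-sink path fails [AND]: one cut set from each child combined → 1 × 1 × 1 = 1 cut set(s).
Recirculation branch down [AND]: one cut set from each child combined → 1 × 1 × 1 = 1 cut set(s).
Reactor cooling lost [AND]: one cut set from each child combined → 4 × 4 × 1 = 16 cut set(s).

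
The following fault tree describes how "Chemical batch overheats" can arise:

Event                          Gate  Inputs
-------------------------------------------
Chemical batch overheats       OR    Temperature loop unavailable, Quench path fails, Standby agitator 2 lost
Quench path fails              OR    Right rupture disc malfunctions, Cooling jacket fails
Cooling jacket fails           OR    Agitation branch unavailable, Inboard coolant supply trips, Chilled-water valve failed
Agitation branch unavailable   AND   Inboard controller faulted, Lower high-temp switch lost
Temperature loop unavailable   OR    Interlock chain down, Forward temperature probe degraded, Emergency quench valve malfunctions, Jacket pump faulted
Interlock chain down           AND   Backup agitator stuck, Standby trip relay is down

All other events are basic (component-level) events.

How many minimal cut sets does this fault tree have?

Interlock chain down [AND]: one cut set from each child combined → 1 × 1 = 1 cut set(s).
Temperature loop unavailable [OR]: union of children's cut sets → 4 cut set(s).
Agitation branch unavailable [AND]: one cut set from each child combined → 1 × 1 = 1 cut set(s).
Cooling jacket fails [OR]: union of children's cut sets → 3 cut set(s).
Quench path fails [OR]: union of children's cut sets → 4 cut set(s).
Chemical batch overheats [OR]: union of children's cut sets → 9 cut set(s).
Minimal cut sets: {Backup agitator stuck, Standby trip relay is down}; {Forward temperature probe degraded}; {Emergency quench valve malfunctions}; {Jacket pump faulted}; {Right rupture disc malfunctions}; {Inboard controller faulted, Lower high-temp switch lost}; {Inboard coolant supply trips}; {Chilled-water valve failed}; {Standby agitator 2 lost}.

9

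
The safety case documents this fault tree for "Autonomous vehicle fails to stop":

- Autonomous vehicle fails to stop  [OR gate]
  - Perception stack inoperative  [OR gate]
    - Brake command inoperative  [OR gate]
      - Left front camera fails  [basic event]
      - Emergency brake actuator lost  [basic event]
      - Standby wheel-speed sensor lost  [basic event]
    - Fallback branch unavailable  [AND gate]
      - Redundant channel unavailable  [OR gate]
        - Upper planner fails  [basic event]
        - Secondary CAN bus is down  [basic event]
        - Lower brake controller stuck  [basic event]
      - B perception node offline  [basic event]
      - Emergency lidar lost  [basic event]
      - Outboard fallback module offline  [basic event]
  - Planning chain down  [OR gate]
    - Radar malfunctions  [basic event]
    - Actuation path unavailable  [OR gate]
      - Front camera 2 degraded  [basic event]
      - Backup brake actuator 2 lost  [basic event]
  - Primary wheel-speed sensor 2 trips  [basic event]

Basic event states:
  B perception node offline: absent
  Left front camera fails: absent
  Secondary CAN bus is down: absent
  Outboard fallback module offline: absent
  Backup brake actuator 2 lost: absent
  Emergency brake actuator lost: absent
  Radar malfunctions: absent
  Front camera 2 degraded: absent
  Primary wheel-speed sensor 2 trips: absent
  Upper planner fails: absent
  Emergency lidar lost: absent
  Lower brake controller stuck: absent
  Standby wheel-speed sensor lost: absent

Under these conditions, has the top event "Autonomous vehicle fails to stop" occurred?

No

Brake command inoperative [OR]: Left front camera fails=not, Emergency brake actuator lost=not, Standby wheel-speed sensor lost=not → no input occurs → does not occur.
Redundant channel unavailable [OR]: Upper planner fails=not, Secondary CAN bus is down=not, Lower brake controller stuck=not → no input occurs → does not occur.
Fallback branch unavailable [AND]: Redundant channel unavailable=not, B perception node offline=not, Emergency lidar lost=not, Outboard fallback module offline=not → not all inputs occur → does not occur.
Perception stack inoperative [OR]: Brake command inoperative=not, Fallback branch unavailable=not → no input occurs → does not occur.
Actuation path unavailable [OR]: Front camera 2 degraded=not, Backup brake actuator 2 lost=not → no input occurs → does not occur.
Planning chain down [OR]: Radar malfunctions=not, Actuation path unavailable=not → no input occurs → does not occur.
Autonomous vehicle fails to stop [OR]: Perception stack inoperative=not, Planning chain down=not, Primary wheel-speed sensor 2 trips=not → no input occurs → does not occur.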